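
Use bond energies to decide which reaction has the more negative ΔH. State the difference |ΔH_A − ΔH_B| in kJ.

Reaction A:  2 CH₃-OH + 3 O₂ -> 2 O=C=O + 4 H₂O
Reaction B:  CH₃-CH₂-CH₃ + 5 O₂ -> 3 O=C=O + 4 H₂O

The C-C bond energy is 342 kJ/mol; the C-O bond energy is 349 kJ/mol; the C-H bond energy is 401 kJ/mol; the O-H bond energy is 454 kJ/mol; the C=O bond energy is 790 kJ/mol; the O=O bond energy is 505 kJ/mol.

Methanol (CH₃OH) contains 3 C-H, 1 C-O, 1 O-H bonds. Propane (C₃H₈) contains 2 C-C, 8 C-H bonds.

Reaction A:
  Bonds broken (reactants):
    C-H: 6 × 401 = 2406
    C-O: 2 × 349 = 698
    O-H: 2 × 454 = 908
    O=O: 3 × 505 = 1515
    Σ(broken) = 5527 kJ
  Bonds formed (products):
    C=O: 4 × 790 = 3160
    O-H: 8 × 454 = 3632
    Σ(formed) = 6792 kJ
  ΔH_A = 5527 − 6792 = −1265 kJ
Reaction B:
  Bonds broken (reactants):
    C-C: 2 × 342 = 684
    C-H: 8 × 401 = 3208
    O=O: 5 × 505 = 2525
    Σ(broken) = 6417 kJ
  Bonds formed (products):
    C=O: 6 × 790 = 4740
    O-H: 8 × 454 = 3632
    Σ(formed) = 8372 kJ
  ΔH_B = 6417 − 8372 = −1955 kJ
ΔH_A − ΔH_B = +690 kJ, so reaction B has the more negative ΔH; |ΔH_A − ΔH_B| = 690 kJ.

Reaction B, by 690 kJ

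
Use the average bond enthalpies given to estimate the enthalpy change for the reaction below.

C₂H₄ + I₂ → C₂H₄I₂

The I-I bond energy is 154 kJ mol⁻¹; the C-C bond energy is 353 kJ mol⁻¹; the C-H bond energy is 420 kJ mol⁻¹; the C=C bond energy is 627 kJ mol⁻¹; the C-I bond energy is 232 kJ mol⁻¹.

ΔH ≈ −36 kJ

Bonds broken (reactants):
  C-H: 4 × 420 = 1680
  C=C: 1 × 627 = 627
  I-I: 1 × 154 = 154
  Σ(broken) = 2461 kJ
Bonds formed (products):
  C-C: 1 × 353 = 353
  C-H: 4 × 420 = 1680
  C-I: 2 × 232 = 464
  Σ(formed) = 2497 kJ
ΔH = Σ(broken) − Σ(formed) = 2461 − 2497 = −36 kJ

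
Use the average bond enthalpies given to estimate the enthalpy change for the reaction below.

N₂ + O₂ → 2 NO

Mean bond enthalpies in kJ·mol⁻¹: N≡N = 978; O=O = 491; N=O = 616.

Bonds broken (reactants):
  N≡N: 1 × 978 = 978
  O=O: 1 × 491 = 491
  Σ(broken) = 1469 kJ
Bonds formed (products):
  N=O: 2 × 616 = 1232
  Σ(formed) = 1232 kJ
ΔH = Σ(broken) − Σ(formed) = 1469 − 1232 = +237 kJ

ΔH ≈ +237 kJ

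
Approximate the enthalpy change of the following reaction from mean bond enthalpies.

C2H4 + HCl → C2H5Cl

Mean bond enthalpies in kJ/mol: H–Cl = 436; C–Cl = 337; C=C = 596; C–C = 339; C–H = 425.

Bonds broken (reactants):
  C–H: 4 × 425 = 1700
  C=C: 1 × 596 = 596
  H–Cl: 1 × 436 = 436
  Σ(broken) = 2732 kJ
Bonds formed (products):
  C–C: 1 × 339 = 339
  C–Cl: 1 × 337 = 337
  C–H: 5 × 425 = 2125
  Σ(formed) = 2801 kJ
ΔH = Σ(broken) − Σ(formed) = 2732 − 2801 = −69 kJ

ΔH ≈ −69 kJ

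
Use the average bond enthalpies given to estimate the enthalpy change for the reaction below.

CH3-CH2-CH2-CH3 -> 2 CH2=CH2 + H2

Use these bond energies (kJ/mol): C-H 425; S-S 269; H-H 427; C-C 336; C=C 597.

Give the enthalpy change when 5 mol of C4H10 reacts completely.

Bonds broken (reactants):
  C-C: 3 × 336 = 1008
  C-H: 10 × 425 = 4250
  Σ(broken) = 5258 kJ
Bonds formed (products):
  C-H: 8 × 425 = 3400
  C=C: 2 × 597 = 1194
  H-H: 1 × 427 = 427
  Σ(formed) = 5021 kJ
ΔH = Σ(broken) − Σ(formed) = 5258 − 5021 = +237 kJ
For 5× the reaction as written: 5 × (+237) = +1185 kJ

ΔH = +1185 kJ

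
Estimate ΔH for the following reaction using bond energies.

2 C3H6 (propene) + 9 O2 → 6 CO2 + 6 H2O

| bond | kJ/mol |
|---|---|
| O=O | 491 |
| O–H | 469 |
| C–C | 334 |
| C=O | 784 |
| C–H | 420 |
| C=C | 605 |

Bonds broken (reactants):
  C–C: 2 × 334 = 668
  C–H: 12 × 420 = 5040
  C=C: 2 × 605 = 1210
  O=O: 9 × 491 = 4419
  Σ(broken) = 11337 kJ
Bonds formed (products):
  C=O: 12 × 784 = 9408
  O–H: 12 × 469 = 5628
  Σ(formed) = 15036 kJ
ΔH = Σ(broken) − Σ(formed) = 11337 − 15036 = −3699 kJ

ΔH ≈ −3699 kJ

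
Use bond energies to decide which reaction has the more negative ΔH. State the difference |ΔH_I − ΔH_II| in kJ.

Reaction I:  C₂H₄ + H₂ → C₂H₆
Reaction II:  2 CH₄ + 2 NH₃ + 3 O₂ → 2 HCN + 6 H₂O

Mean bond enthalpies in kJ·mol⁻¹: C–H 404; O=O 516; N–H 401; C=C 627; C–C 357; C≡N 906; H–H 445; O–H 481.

Reaction II, by 1113 kJ

Reaction I:
  Bonds broken (reactants):
    C–H: 4 × 404 = 1616
    C=C: 1 × 627 = 627
    H–H: 1 × 445 = 445
    Σ(broken) = 2688 kJ
  Bonds formed (products):
    C–C: 1 × 357 = 357
    C–H: 6 × 404 = 2424
    Σ(formed) = 2781 kJ
  ΔH_I = 2688 − 2781 = −93 kJ
Reaction II:
  Bonds broken (reactants):
    C–H: 8 × 404 = 3232
    N–H: 6 × 401 = 2406
    O=O: 3 × 516 = 1548
    Σ(broken) = 7186 kJ
  Bonds formed (products):
    C≡N: 2 × 906 = 1812
    C–H: 2 × 404 = 808
    O–H: 12 × 481 = 5772
    Σ(formed) = 8392 kJ
  ΔH_II = 7186 − 8392 = −1206 kJ
ΔH_I − ΔH_II = +1113 kJ, so reaction II has the more negative ΔH; |ΔH_I − ΔH_II| = 1113 kJ.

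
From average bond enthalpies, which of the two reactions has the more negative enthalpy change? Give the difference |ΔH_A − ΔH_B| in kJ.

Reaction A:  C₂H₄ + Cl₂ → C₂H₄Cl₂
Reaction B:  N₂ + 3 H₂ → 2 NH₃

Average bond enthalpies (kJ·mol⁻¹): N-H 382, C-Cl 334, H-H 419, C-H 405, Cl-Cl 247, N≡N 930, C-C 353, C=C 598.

Reaction A:
  Bonds broken (reactants):
    C-H: 4 × 405 = 1620
    C=C: 1 × 598 = 598
    Cl-Cl: 1 × 247 = 247
    Σ(broken) = 2465 kJ
  Bonds formed (products):
    C-C: 1 × 353 = 353
    C-Cl: 2 × 334 = 668
    C-H: 4 × 405 = 1620
    Σ(formed) = 2641 kJ
  ΔH_A = 2465 − 2641 = −176 kJ
Reaction B:
  Bonds broken (reactants):
    H-H: 3 × 419 = 1257
    N≡N: 1 × 930 = 930
    Σ(broken) = 2187 kJ
  Bonds formed (products):
    N-H: 6 × 382 = 2292
    Σ(formed) = 2292 kJ
  ΔH_B = 2187 − 2292 = −105 kJ
ΔH_A − ΔH_B = −71 kJ, so reaction A has the more negative ΔH; |ΔH_A − ΔH_B| = 71 kJ.

Reaction A, by 71 kJ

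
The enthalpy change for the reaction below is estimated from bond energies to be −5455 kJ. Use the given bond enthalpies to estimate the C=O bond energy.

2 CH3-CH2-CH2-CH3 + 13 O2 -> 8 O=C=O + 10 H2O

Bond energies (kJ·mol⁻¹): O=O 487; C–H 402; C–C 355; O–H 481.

D(C=O) ≈ 771 kJ/mol

Let D be the C=O bond energy.
Σ(broken) = 6×355 + 20×402 + 13×487 = 16501
Σ(formed) = 16×D + 20×481 = 9620 + 16D
ΔH = Σ(broken) − Σ(formed) = (16501) − (9620 + 16D) = +6881 − 16D
Setting this equal to −5455 kJ gives 16D = 12336, so D = 771 kJ/mol.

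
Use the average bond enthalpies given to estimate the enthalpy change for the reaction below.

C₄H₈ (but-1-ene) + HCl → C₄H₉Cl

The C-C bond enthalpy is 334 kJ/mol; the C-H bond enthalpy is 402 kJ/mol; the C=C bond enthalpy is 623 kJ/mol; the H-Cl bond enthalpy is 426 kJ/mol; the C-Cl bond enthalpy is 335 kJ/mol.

ΔH ≈ −22 kJ

Bonds broken (reactants):
  C-C: 2 × 334 = 668
  C-H: 8 × 402 = 3216
  C=C: 1 × 623 = 623
  H-Cl: 1 × 426 = 426
  Σ(broken) = 4933 kJ
Bonds formed (products):
  C-C: 3 × 334 = 1002
  C-Cl: 1 × 335 = 335
  C-H: 9 × 402 = 3618
  Σ(formed) = 4955 kJ
ΔH = Σ(broken) − Σ(formed) = 4933 − 4955 = −22 kJ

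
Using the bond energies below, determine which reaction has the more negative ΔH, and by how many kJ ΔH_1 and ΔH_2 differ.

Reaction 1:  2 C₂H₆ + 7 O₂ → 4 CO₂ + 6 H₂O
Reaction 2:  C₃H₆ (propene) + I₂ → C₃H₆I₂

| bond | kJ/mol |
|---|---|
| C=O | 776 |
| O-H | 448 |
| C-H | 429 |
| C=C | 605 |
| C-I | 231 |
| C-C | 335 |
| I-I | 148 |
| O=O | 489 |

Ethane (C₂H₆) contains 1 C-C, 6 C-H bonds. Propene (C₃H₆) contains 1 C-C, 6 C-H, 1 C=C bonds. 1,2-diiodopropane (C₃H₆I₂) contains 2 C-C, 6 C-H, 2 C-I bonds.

Reaction 1:
  Bonds broken (reactants):
    C-C: 2 × 335 = 670
    C-H: 12 × 429 = 5148
    O=O: 7 × 489 = 3423
    Σ(broken) = 9241 kJ
  Bonds formed (products):
    C=O: 8 × 776 = 6208
    O-H: 12 × 448 = 5376
    Σ(formed) = 11584 kJ
  ΔH_1 = 9241 − 11584 = −2343 kJ
Reaction 2:
  Bonds broken (reactants):
    C-C: 1 × 335 = 335
    C-H: 6 × 429 = 2574
    C=C: 1 × 605 = 605
    I-I: 1 × 148 = 148
    Σ(broken) = 3662 kJ
  Bonds formed (products):
    C-C: 2 × 335 = 670
    C-H: 6 × 429 = 2574
    C-I: 2 × 231 = 462
    Σ(formed) = 3706 kJ
  ΔH_2 = 3662 − 3706 = −44 kJ
ΔH_1 − ΔH_2 = −2299 kJ, so reaction 1 has the more negative ΔH; |ΔH_1 − ΔH_2| = 2299 kJ.

Reaction 1, by 2299 kJ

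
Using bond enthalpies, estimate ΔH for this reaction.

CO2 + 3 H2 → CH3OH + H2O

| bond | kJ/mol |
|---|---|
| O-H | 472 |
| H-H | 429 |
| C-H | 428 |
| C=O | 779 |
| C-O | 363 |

Bonds broken (reactants):
  C=O: 2 × 779 = 1558
  H-H: 3 × 429 = 1287
  Σ(broken) = 2845 kJ
Bonds formed (products):
  C-H: 3 × 428 = 1284
  C-O: 1 × 363 = 363
  O-H: 3 × 472 = 1416
  Σ(formed) = 3063 kJ
ΔH = Σ(broken) − Σ(formed) = 2845 − 3063 = −218 kJ

ΔH ≈ −218 kJ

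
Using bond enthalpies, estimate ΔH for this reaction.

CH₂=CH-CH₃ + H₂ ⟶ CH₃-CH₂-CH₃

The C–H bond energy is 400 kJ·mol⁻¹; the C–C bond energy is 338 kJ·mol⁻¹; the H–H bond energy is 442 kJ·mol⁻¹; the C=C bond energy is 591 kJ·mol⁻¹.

ΔH ≈ −105 kJ

Bonds broken (reactants):
  C–C: 1 × 338 = 338
  C–H: 6 × 400 = 2400
  C=C: 1 × 591 = 591
  H–H: 1 × 442 = 442
  Σ(broken) = 3771 kJ
Bonds formed (products):
  C–C: 2 × 338 = 676
  C–H: 8 × 400 = 3200
  Σ(formed) = 3876 kJ
ΔH = Σ(broken) − Σ(formed) = 3771 − 3876 = −105 kJ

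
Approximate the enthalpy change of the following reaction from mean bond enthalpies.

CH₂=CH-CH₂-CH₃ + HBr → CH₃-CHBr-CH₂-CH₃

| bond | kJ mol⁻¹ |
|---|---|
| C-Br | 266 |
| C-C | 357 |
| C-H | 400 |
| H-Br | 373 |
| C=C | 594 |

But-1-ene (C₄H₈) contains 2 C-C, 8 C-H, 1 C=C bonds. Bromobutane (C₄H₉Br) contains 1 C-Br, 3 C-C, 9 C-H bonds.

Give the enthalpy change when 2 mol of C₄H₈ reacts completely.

Bonds broken (reactants):
  C-C: 2 × 357 = 714
  C-H: 8 × 400 = 3200
  C=C: 1 × 594 = 594
  H-Br: 1 × 373 = 373
  Σ(broken) = 4881 kJ
Bonds formed (products):
  C-Br: 1 × 266 = 266
  C-C: 3 × 357 = 1071
  C-H: 9 × 400 = 3600
  Σ(formed) = 4937 kJ
ΔH = Σ(broken) − Σ(formed) = 4881 − 4937 = −56 kJ
For 2× the reaction as written: 2 × (−56) = −112 kJ

ΔH = −112 kJ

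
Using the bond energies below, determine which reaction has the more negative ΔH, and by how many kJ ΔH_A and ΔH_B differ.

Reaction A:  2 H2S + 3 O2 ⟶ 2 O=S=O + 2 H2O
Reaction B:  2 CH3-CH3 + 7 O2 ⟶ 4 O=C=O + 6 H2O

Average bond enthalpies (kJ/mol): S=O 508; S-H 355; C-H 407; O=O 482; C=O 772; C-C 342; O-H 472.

Reaction A:
  Bonds broken (reactants):
    O=O: 3 × 482 = 1446
    S-H: 4 × 355 = 1420
    Σ(broken) = 2866 kJ
  Bonds formed (products):
    O-H: 4 × 472 = 1888
    S=O: 4 × 508 = 2032
    Σ(formed) = 3920 kJ
  ΔH_A = 2866 − 3920 = −1054 kJ
Reaction B:
  Bonds broken (reactants):
    C-C: 2 × 342 = 684
    C-H: 12 × 407 = 4884
    O=O: 7 × 482 = 3374
    Σ(broken) = 8942 kJ
  Bonds formed (products):
    C=O: 8 × 772 = 6176
    O-H: 12 × 472 = 5664
    Σ(formed) = 11840 kJ
  ΔH_B = 8942 − 11840 = −2898 kJ
ΔH_A − ΔH_B = +1844 kJ, so reaction B has the more negative ΔH; |ΔH_A − ΔH_B| = 1844 kJ.

Reaction B, by 1844 kJ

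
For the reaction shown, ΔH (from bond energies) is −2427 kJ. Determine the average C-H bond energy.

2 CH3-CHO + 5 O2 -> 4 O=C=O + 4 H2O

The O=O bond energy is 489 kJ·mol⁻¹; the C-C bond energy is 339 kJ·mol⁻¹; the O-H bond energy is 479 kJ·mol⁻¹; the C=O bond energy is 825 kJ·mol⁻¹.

Let D be the C-H bond energy.
Σ(broken) = 2×339 + 8×D + 2×825 + 5×489 = 4773 + 8D
Σ(formed) = 8×825 + 8×479 = 10432
ΔH = Σ(broken) − Σ(formed) = (4773 + 8D) − (10432) = −5659 + 8D
Setting this equal to −2427 kJ gives 8D = 3232, so D = 404 kJ/mol.

D(C-H) ≈ 404 kJ/mol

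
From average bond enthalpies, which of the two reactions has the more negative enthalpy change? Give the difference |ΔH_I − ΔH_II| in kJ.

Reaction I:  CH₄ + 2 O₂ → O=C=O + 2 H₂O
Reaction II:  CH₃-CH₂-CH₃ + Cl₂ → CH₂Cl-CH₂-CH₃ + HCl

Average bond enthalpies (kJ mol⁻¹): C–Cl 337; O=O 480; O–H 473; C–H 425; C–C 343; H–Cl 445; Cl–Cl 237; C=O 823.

Reaction I:
  Bonds broken (reactants):
    C–H: 4 × 425 = 1700
    O=O: 2 × 480 = 960
    Σ(broken) = 2660 kJ
  Bonds formed (products):
    C=O: 2 × 823 = 1646
    O–H: 4 × 473 = 1892
    Σ(formed) = 3538 kJ
  ΔH_I = 2660 − 3538 = −878 kJ
Reaction II:
  Bonds broken (reactants):
    C–C: 2 × 343 = 686
    C–H: 8 × 425 = 3400
    Cl–Cl: 1 × 237 = 237
    Σ(broken) = 4323 kJ
  Bonds formed (products):
    C–C: 2 × 343 = 686
    C–Cl: 1 × 337 = 337
    C–H: 7 × 425 = 2975
    H–Cl: 1 × 445 = 445
    Σ(formed) = 4443 kJ
  ΔH_II = 4323 − 4443 = −120 kJ
ΔH_I − ΔH_II = −758 kJ, so reaction I has the more negative ΔH; |ΔH_I − ΔH_II| = 758 kJ.

Reaction I, by 758 kJ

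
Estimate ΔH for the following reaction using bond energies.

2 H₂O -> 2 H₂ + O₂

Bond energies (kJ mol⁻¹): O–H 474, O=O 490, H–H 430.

Bonds broken (reactants):
  O–H: 4 × 474 = 1896
  Σ(broken) = 1896 kJ
Bonds formed (products):
  H–H: 2 × 430 = 860
  O=O: 1 × 490 = 490
  Σ(formed) = 1350 kJ
ΔH = Σ(broken) − Σ(formed) = 1896 − 1350 = +546 kJ

ΔH ≈ +546 kJ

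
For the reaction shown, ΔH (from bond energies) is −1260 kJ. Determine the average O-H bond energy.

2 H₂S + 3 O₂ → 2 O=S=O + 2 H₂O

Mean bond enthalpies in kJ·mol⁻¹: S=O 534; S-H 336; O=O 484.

D(O-H) ≈ 480 kJ/mol

Let D be the O-H bond energy.
Σ(broken) = 3×484 + 4×336 = 2796
Σ(formed) = 4×D + 4×534 = 2136 + 4D
ΔH = Σ(broken) − Σ(formed) = (2796) − (2136 + 4D) = +660 − 4D
Setting this equal to −1260 kJ gives 4D = 1920, so D = 480 kJ/mol.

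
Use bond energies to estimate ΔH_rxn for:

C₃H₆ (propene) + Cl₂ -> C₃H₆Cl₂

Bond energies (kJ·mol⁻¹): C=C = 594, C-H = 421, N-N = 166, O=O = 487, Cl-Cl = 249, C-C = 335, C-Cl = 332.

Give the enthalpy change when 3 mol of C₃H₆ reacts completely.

Bonds broken (reactants):
  C-C: 1 × 335 = 335
  C-H: 6 × 421 = 2526
  C=C: 1 × 594 = 594
  Cl-Cl: 1 × 249 = 249
  Σ(broken) = 3704 kJ
Bonds formed (products):
  C-C: 2 × 335 = 670
  C-Cl: 2 × 332 = 664
  C-H: 6 × 421 = 2526
  Σ(formed) = 3860 kJ
ΔH = Σ(broken) − Σ(formed) = 3704 − 3860 = −156 kJ
For 3× the reaction as written: 3 × (−156) = −468 kJ

ΔH = −468 kJ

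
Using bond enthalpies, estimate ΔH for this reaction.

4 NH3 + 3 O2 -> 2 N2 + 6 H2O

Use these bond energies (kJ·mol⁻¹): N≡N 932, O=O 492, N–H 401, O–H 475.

Bonds broken (reactants):
  N–H: 12 × 401 = 4812
  O=O: 3 × 492 = 1476
  Σ(broken) = 6288 kJ
Bonds formed (products):
  N≡N: 2 × 932 = 1864
  O–H: 12 × 475 = 5700
  Σ(formed) = 7564 kJ
ΔH = Σ(broken) − Σ(formed) = 6288 − 7564 = −1276 kJ

ΔH ≈ −1276 kJ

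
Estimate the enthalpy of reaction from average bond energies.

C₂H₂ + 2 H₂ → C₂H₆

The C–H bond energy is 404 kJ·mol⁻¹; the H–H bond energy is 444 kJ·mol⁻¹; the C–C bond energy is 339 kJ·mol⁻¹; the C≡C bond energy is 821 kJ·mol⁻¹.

ΔH ≈ −246 kJ

Bonds broken (reactants):
  C≡C: 1 × 821 = 821
  C–H: 2 × 404 = 808
  H–H: 2 × 444 = 888
  Σ(broken) = 2517 kJ
Bonds formed (products):
  C–C: 1 × 339 = 339
  C–H: 6 × 404 = 2424
  Σ(formed) = 2763 kJ
ΔH = Σ(broken) − Σ(formed) = 2517 − 2763 = −246 kJ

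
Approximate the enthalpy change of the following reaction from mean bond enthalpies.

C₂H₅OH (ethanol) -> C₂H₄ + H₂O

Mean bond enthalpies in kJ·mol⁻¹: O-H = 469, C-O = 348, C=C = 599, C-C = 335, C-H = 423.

Bonds broken (reactants):
  C-C: 1 × 335 = 335
  C-H: 5 × 423 = 2115
  C-O: 1 × 348 = 348
  O-H: 1 × 469 = 469
  Σ(broken) = 3267 kJ
Bonds formed (products):
  C-H: 4 × 423 = 1692
  C=C: 1 × 599 = 599
  O-H: 2 × 469 = 938
  Σ(formed) = 3229 kJ
ΔH = Σ(broken) − Σ(formed) = 3267 − 3229 = +38 kJ

ΔH ≈ +38 kJ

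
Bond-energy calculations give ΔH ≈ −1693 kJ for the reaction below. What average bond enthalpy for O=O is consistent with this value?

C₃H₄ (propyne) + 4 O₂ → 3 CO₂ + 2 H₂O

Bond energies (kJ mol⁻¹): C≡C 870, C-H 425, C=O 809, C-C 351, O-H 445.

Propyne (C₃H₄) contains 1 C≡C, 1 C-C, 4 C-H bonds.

Let D be the O=O bond energy.
Σ(broken) = 1×870 + 1×351 + 4×425 + 4×D = 2921 + 4D
Σ(formed) = 6×809 + 4×445 = 6634
ΔH = Σ(broken) − Σ(formed) = (2921 + 4D) − (6634) = −3713 + 4D
Setting this equal to −1693 kJ gives 4D = 2020, so D = 505 kJ/mol.

D(O=O) ≈ 505 kJ/mol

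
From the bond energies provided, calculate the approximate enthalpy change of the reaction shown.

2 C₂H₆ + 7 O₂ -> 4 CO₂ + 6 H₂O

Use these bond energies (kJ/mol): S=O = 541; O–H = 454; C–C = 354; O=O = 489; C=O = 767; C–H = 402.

ΔH ≈ −2629 kJ

Bonds broken (reactants):
  C–C: 2 × 354 = 708
  C–H: 12 × 402 = 4824
  O=O: 7 × 489 = 3423
  Σ(broken) = 8955 kJ
Bonds formed (products):
  C=O: 8 × 767 = 6136
  O–H: 12 × 454 = 5448
  Σ(formed) = 11584 kJ
ΔH = Σ(broken) − Σ(formed) = 8955 − 11584 = −2629 kJ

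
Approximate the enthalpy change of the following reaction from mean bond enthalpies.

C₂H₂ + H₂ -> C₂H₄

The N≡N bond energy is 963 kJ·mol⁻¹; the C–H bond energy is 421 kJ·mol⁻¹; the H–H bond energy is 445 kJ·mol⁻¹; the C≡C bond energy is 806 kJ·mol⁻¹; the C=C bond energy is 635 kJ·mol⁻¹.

ΔH ≈ −226 kJ

Bonds broken (reactants):
  C≡C: 1 × 806 = 806
  C–H: 2 × 421 = 842
  H–H: 1 × 445 = 445
  Σ(broken) = 2093 kJ
Bonds formed (products):
  C–H: 4 × 421 = 1684
  C=C: 1 × 635 = 635
  Σ(formed) = 2319 kJ
ΔH = Σ(broken) − Σ(formed) = 2093 − 2319 = −226 kJ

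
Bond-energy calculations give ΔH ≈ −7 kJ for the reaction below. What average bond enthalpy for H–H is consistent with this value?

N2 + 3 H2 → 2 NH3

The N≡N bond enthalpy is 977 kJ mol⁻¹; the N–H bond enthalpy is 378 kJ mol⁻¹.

D(H–H) ≈ 428 kJ/mol

Let D be the H–H bond energy.
Σ(broken) = 3×D + 1×977 = 977 + 3D
Σ(formed) = 6×378 = 2268
ΔH = Σ(broken) − Σ(formed) = (977 + 3D) − (2268) = −1291 + 3D
Setting this equal to −7 kJ gives 3D = 1284, so D = 428 kJ/mol.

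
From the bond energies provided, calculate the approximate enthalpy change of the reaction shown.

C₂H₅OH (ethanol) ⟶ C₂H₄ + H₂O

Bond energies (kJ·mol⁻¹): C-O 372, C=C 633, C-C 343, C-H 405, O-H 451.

Bonds broken (reactants):
  C-C: 1 × 343 = 343
  C-H: 5 × 405 = 2025
  C-O: 1 × 372 = 372
  O-H: 1 × 451 = 451
  Σ(broken) = 3191 kJ
Bonds formed (products):
  C-H: 4 × 405 = 1620
  C=C: 1 × 633 = 633
  O-H: 2 × 451 = 902
  Σ(formed) = 3155 kJ
ΔH = Σ(broken) − Σ(formed) = 3191 − 3155 = +36 kJ

ΔH ≈ +36 kJ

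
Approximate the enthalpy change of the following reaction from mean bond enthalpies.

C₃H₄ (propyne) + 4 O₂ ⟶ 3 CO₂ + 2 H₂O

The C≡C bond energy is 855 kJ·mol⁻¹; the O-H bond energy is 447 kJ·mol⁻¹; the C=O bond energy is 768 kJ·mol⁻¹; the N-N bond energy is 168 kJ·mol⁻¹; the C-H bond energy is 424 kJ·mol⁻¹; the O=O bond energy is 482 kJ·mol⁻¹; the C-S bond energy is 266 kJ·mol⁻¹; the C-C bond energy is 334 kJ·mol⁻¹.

ΔH ≈ −1583 kJ

Bonds broken (reactants):
  C≡C: 1 × 855 = 855
  C-C: 1 × 334 = 334
  C-H: 4 × 424 = 1696
  O=O: 4 × 482 = 1928
  Σ(broken) = 4813 kJ
Bonds formed (products):
  C=O: 6 × 768 = 4608
  O-H: 4 × 447 = 1788
  Σ(formed) = 6396 kJ
ΔH = Σ(broken) − Σ(formed) = 4813 − 6396 = −1583 kJ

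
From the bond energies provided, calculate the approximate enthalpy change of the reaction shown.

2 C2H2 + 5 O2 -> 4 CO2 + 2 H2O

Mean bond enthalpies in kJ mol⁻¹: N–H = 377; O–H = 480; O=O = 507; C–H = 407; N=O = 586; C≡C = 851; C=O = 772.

Bonds broken (reactants):
  C≡C: 2 × 851 = 1702
  C–H: 4 × 407 = 1628
  O=O: 5 × 507 = 2535
  Σ(broken) = 5865 kJ
Bonds formed (products):
  C=O: 8 × 772 = 6176
  O–H: 4 × 480 = 1920
  Σ(formed) = 8096 kJ
ΔH = Σ(broken) − Σ(formed) = 5865 − 8096 = −2231 kJ

ΔH ≈ −2231 kJ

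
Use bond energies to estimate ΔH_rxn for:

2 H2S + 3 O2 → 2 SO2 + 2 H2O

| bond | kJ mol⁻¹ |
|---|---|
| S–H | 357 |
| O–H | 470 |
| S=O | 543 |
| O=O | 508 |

ΔH ≈ −1100 kJ

Bonds broken (reactants):
  O=O: 3 × 508 = 1524
  S–H: 4 × 357 = 1428
  Σ(broken) = 2952 kJ
Bonds formed (products):
  O–H: 4 × 470 = 1880
  S=O: 4 × 543 = 2172
  Σ(formed) = 4052 kJ
ΔH = Σ(broken) − Σ(formed) = 2952 − 4052 = −1100 kJ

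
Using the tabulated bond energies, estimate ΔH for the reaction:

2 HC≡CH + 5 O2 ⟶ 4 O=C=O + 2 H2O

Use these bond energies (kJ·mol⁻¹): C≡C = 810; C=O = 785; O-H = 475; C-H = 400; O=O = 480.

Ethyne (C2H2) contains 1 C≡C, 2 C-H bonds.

ΔH ≈ −2560 kJ

Bonds broken (reactants):
  C≡C: 2 × 810 = 1620
  C-H: 4 × 400 = 1600
  O=O: 5 × 480 = 2400
  Σ(broken) = 5620 kJ
Bonds formed (products):
  C=O: 8 × 785 = 6280
  O-H: 4 × 475 = 1900
  Σ(formed) = 8180 kJ
ΔH = Σ(broken) − Σ(formed) = 5620 − 8180 = −2560 kJ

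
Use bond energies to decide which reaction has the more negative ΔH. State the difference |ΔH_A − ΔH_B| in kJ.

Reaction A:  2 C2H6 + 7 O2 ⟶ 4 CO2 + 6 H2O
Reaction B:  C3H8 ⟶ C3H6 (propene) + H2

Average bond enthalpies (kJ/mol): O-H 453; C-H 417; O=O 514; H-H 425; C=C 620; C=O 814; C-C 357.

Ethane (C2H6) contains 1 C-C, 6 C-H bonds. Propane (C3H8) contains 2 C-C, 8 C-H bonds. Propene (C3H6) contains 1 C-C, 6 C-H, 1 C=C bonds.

Reaction A, by 2778 kJ

Reaction A:
  Bonds broken (reactants):
    C-C: 2 × 357 = 714
    C-H: 12 × 417 = 5004
    O=O: 7 × 514 = 3598
    Σ(broken) = 9316 kJ
  Bonds formed (products):
    C=O: 8 × 814 = 6512
    O-H: 12 × 453 = 5436
    Σ(formed) = 11948 kJ
  ΔH_A = 9316 − 11948 = −2632 kJ
Reaction B:
  Bonds broken (reactants):
    C-C: 2 × 357 = 714
    C-H: 8 × 417 = 3336
    Σ(broken) = 4050 kJ
  Bonds formed (products):
    C-C: 1 × 357 = 357
    C-H: 6 × 417 = 2502
    C=C: 1 × 620 = 620
    H-H: 1 × 425 = 425
    Σ(formed) = 3904 kJ
  ΔH_B = 4050 − 3904 = +146 kJ
ΔH_A − ΔH_B = −2778 kJ, so reaction A has the more negative ΔH; |ΔH_A − ΔH_B| = 2778 kJ.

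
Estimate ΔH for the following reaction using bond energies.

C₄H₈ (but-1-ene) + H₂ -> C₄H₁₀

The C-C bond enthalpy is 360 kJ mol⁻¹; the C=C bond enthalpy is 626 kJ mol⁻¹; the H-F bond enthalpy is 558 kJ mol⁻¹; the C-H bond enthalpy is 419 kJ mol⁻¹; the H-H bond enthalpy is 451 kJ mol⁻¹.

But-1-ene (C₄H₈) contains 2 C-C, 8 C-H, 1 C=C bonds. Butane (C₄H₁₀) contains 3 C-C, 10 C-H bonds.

ΔH ≈ −121 kJ

Bonds broken (reactants):
  C-C: 2 × 360 = 720
  C-H: 8 × 419 = 3352
  C=C: 1 × 626 = 626
  H-H: 1 × 451 = 451
  Σ(broken) = 5149 kJ
Bonds formed (products):
  C-C: 3 × 360 = 1080
  C-H: 10 × 419 = 4190
  Σ(formed) = 5270 kJ
ΔH = Σ(broken) − Σ(formed) = 5149 − 5270 = −121 kJ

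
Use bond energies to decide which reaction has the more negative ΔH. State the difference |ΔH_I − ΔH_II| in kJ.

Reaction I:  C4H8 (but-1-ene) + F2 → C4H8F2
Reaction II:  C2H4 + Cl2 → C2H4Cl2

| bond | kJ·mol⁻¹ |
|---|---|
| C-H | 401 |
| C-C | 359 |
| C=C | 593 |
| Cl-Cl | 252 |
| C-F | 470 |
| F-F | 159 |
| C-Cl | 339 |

Reaction I, by 355 kJ

Reaction I:
  Bonds broken (reactants):
    C-C: 2 × 359 = 718
    C-H: 8 × 401 = 3208
    C=C: 1 × 593 = 593
    F-F: 1 × 159 = 159
    Σ(broken) = 4678 kJ
  Bonds formed (products):
    C-C: 3 × 359 = 1077
    C-F: 2 × 470 = 940
    C-H: 8 × 401 = 3208
    Σ(formed) = 5225 kJ
  ΔH_I = 4678 − 5225 = −547 kJ
Reaction II:
  Bonds broken (reactants):
    C-H: 4 × 401 = 1604
    C=C: 1 × 593 = 593
    Cl-Cl: 1 × 252 = 252
    Σ(broken) = 2449 kJ
  Bonds formed (products):
    C-C: 1 × 359 = 359
    C-Cl: 2 × 339 = 678
    C-H: 4 × 401 = 1604
    Σ(formed) = 2641 kJ
  ΔH_II = 2449 − 2641 = −192 kJ
ΔH_I − ΔH_II = −355 kJ, so reaction I has the more negative ΔH; |ΔH_I − ΔH_II| = 355 kJ.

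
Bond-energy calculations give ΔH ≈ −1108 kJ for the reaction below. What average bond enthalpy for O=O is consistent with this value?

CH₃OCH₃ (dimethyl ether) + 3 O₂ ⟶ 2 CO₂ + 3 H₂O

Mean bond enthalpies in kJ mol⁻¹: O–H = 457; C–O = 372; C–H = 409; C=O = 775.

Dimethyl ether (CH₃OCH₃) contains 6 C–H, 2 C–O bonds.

D(O=O) ≈ 512 kJ/mol

Let D be the O=O bond energy.
Σ(broken) = 6×409 + 2×372 + 3×D = 3198 + 3D
Σ(formed) = 4×775 + 6×457 = 5842
ΔH = Σ(broken) − Σ(formed) = (3198 + 3D) − (5842) = −2644 + 3D
Setting this equal to −1108 kJ gives 3D = 1536, so D = 512 kJ/mol.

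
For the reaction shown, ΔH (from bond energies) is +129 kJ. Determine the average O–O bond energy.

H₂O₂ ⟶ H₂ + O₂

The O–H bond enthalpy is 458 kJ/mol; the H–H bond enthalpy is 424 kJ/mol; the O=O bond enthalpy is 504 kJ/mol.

D(O–O) ≈ 141 kJ/mol

Let D be the O–O bond energy.
Σ(broken) = 2×458 + 1×D = 916 + D
Σ(formed) = 1×424 + 1×504 = 928
ΔH = Σ(broken) − Σ(formed) = (916 + D) − (928) = −12 + D
Setting this equal to +129 kJ gives D = 141 kJ/mol.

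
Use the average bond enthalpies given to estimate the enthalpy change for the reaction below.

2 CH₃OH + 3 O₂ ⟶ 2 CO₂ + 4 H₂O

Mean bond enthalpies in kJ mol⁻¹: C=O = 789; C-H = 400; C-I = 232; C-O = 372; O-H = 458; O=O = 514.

Bonds broken (reactants):
  C-H: 6 × 400 = 2400
  C-O: 2 × 372 = 744
  O-H: 2 × 458 = 916
  O=O: 3 × 514 = 1542
  Σ(broken) = 5602 kJ
Bonds formed (products):
  C=O: 4 × 789 = 3156
  O-H: 8 × 458 = 3664
  Σ(formed) = 6820 kJ
ΔH = Σ(broken) − Σ(formed) = 5602 − 6820 = −1218 kJ

ΔH ≈ −1218 kJ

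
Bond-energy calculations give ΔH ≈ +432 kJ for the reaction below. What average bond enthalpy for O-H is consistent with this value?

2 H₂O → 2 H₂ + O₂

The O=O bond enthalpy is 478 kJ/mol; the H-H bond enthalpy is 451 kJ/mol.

Let D be the O-H bond energy.
Σ(broken) = 4×D = 4D
Σ(formed) = 2×451 + 1×478 = 1380
ΔH = Σ(broken) − Σ(formed) = (4D) − (1380) = −1380 + 4D
Setting this equal to +432 kJ gives 4D = 1812, so D = 453 kJ/mol.

D(O-H) ≈ 453 kJ/mol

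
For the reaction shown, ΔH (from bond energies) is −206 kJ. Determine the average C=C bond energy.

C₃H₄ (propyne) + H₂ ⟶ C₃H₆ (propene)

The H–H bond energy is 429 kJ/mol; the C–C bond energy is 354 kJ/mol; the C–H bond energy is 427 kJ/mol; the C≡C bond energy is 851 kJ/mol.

Let D be the C=C bond energy.
Σ(broken) = 1×851 + 1×354 + 4×427 + 1×429 = 3342
Σ(formed) = 1×354 + 6×427 + 1×D = 2916 + D
ΔH = Σ(broken) − Σ(formed) = (3342) − (2916 + D) = +426 − D
Setting this equal to −206 kJ gives D = 632 kJ/mol.

D(C=C) ≈ 632 kJ/mol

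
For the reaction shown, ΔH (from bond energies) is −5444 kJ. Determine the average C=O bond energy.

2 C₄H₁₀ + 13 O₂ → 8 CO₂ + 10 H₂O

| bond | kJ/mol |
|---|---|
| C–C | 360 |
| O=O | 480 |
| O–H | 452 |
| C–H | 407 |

Let D be the C=O bond energy.
Σ(broken) = 6×360 + 20×407 + 13×480 = 16540
Σ(formed) = 16×D + 20×452 = 9040 + 16D
ΔH = Σ(broken) − Σ(formed) = (16540) − (9040 + 16D) = +7500 − 16D
Setting this equal to −5444 kJ gives 16D = 12944, so D = 809 kJ/mol.

D(C=O) ≈ 809 kJ/mol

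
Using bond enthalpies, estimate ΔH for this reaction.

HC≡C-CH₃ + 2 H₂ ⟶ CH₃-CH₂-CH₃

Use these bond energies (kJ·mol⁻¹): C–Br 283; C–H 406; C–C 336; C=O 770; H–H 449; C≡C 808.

ΔH ≈ −254 kJ

Bonds broken (reactants):
  C≡C: 1 × 808 = 808
  C–C: 1 × 336 = 336
  C–H: 4 × 406 = 1624
  H–H: 2 × 449 = 898
  Σ(broken) = 3666 kJ
Bonds formed (products):
  C–C: 2 × 336 = 672
  C–H: 8 × 406 = 3248
  Σ(formed) = 3920 kJ
ΔH = Σ(broken) − Σ(formed) = 3666 − 3920 = −254 kJ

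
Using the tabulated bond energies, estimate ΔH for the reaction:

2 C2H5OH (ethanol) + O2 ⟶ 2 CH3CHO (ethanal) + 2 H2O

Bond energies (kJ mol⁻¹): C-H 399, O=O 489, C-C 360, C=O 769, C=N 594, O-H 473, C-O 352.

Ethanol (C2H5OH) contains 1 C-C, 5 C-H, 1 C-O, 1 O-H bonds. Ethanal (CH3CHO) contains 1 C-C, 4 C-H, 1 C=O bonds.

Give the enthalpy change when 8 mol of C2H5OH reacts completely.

ΔH = −1972 kJ

Bonds broken (reactants):
  C-C: 2 × 360 = 720
  C-H: 10 × 399 = 3990
  C-O: 2 × 352 = 704
  O-H: 2 × 473 = 946
  O=O: 1 × 489 = 489
  Σ(broken) = 6849 kJ
Bonds formed (products):
  C-C: 2 × 360 = 720
  C-H: 8 × 399 = 3192
  C=O: 2 × 769 = 1538
  O-H: 4 × 473 = 1892
  Σ(formed) = 7342 kJ
ΔH = Σ(broken) − Σ(formed) = 6849 − 7342 = −493 kJ
For 4× the reaction as written: 4 × (−493) = −1972 kJ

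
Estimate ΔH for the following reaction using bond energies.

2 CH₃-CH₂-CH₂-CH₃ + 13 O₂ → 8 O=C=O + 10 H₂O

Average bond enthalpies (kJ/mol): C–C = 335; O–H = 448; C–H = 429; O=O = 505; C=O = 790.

ΔH ≈ −4445 kJ

Bonds broken (reactants):
  C–C: 6 × 335 = 2010
  C–H: 20 × 429 = 8580
  O=O: 13 × 505 = 6565
  Σ(broken) = 17155 kJ
Bonds formed (products):
  C=O: 16 × 790 = 12640
  O–H: 20 × 448 = 8960
  Σ(formed) = 21600 kJ
ΔH = Σ(broken) − Σ(formed) = 17155 − 21600 = −4445 kJ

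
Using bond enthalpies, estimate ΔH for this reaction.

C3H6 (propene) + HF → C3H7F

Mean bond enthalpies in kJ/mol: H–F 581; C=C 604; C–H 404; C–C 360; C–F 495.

Bonds broken (reactants):
  C–C: 1 × 360 = 360
  C–H: 6 × 404 = 2424
  C=C: 1 × 604 = 604
  H–F: 1 × 581 = 581
  Σ(broken) = 3969 kJ
Bonds formed (products):
  C–C: 2 × 360 = 720
  C–F: 1 × 495 = 495
  C–H: 7 × 404 = 2828
  Σ(formed) = 4043 kJ
ΔH = Σ(broken) − Σ(formed) = 3969 − 4043 = −74 kJ

ΔH ≈ −74 kJ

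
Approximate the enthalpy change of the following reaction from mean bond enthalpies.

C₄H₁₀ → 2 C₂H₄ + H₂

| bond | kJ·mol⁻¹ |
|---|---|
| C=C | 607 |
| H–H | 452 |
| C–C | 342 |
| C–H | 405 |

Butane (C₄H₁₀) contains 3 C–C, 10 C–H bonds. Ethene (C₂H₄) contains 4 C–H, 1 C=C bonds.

Bonds broken (reactants):
  C–C: 3 × 342 = 1026
  C–H: 10 × 405 = 4050
  Σ(broken) = 5076 kJ
Bonds formed (products):
  C–H: 8 × 405 = 3240
  C=C: 2 × 607 = 1214
  H–H: 1 × 452 = 452
  Σ(formed) = 4906 kJ
ΔH = Σ(broken) − Σ(formed) = 5076 − 4906 = +170 kJ

ΔH ≈ +170 kJ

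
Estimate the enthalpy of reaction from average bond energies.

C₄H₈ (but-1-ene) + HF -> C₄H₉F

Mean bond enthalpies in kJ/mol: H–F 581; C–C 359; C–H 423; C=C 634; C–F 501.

ΔH ≈ −68 kJ

Bonds broken (reactants):
  C–C: 2 × 359 = 718
  C–H: 8 × 423 = 3384
  C=C: 1 × 634 = 634
  H–F: 1 × 581 = 581
  Σ(broken) = 5317 kJ
Bonds formed (products):
  C–C: 3 × 359 = 1077
  C–F: 1 × 501 = 501
  C–H: 9 × 423 = 3807
  Σ(formed) = 5385 kJ
ΔH = Σ(broken) − Σ(formed) = 5317 − 5385 = −68 kJ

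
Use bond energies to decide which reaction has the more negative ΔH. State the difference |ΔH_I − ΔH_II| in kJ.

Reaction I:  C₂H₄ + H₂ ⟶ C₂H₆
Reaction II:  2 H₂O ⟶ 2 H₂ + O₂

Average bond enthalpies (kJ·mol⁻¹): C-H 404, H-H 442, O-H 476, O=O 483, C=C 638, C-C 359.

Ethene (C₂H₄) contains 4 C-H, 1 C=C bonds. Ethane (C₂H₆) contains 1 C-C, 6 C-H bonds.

Reaction I, by 624 kJ

Reaction I:
  Bonds broken (reactants):
    C-H: 4 × 404 = 1616
    C=C: 1 × 638 = 638
    H-H: 1 × 442 = 442
    Σ(broken) = 2696 kJ
  Bonds formed (products):
    C-C: 1 × 359 = 359
    C-H: 6 × 404 = 2424
    Σ(formed) = 2783 kJ
  ΔH_I = 2696 − 2783 = −87 kJ
Reaction II:
  Bonds broken (reactants):
    O-H: 4 × 476 = 1904
    Σ(broken) = 1904 kJ
  Bonds formed (products):
    H-H: 2 × 442 = 884
    O=O: 1 × 483 = 483
    Σ(formed) = 1367 kJ
  ΔH_II = 1904 − 1367 = +537 kJ
ΔH_I − ΔH_II = −624 kJ, so reaction I has the more negative ΔH; |ΔH_I − ΔH_II| = 624 kJ.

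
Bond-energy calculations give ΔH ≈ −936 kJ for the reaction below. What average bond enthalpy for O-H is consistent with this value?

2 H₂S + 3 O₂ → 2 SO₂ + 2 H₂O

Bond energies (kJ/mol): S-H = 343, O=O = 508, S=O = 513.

D(O-H) ≈ 445 kJ/mol

Let D be the O-H bond energy.
Σ(broken) = 3×508 + 4×343 = 2896
Σ(formed) = 4×D + 4×513 = 2052 + 4D
ΔH = Σ(broken) − Σ(formed) = (2896) − (2052 + 4D) = +844 − 4D
Setting this equal to −936 kJ gives 4D = 1780, so D = 445 kJ/mol.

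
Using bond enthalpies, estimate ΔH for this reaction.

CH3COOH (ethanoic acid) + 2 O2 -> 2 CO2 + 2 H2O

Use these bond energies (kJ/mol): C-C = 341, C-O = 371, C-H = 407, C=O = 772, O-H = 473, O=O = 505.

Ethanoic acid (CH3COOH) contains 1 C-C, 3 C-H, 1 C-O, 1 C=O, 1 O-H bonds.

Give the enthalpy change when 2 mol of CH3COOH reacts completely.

ΔH = −1584 kJ

Bonds broken (reactants):
  C-C: 1 × 341 = 341
  C-H: 3 × 407 = 1221
  C-O: 1 × 371 = 371
  C=O: 1 × 772 = 772
  O-H: 1 × 473 = 473
  O=O: 2 × 505 = 1010
  Σ(broken) = 4188 kJ
Bonds formed (products):
  C=O: 4 × 772 = 3088
  O-H: 4 × 473 = 1892
  Σ(formed) = 4980 kJ
ΔH = Σ(broken) − Σ(formed) = 4188 − 4980 = −792 kJ
For 2× the reaction as written: 2 × (−792) = −1584 kJ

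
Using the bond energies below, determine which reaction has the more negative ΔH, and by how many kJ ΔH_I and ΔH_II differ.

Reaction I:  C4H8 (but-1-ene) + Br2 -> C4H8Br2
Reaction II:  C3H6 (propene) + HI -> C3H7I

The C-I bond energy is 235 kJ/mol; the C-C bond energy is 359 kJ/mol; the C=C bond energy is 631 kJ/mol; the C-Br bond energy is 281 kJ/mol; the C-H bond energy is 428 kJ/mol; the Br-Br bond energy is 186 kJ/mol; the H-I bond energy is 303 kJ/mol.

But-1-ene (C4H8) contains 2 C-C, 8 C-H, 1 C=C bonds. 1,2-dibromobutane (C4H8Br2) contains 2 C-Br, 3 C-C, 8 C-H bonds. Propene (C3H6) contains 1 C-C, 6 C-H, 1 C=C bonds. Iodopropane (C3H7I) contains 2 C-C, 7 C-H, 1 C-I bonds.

Reaction I, by 16 kJ

Reaction I:
  Bonds broken (reactants):
    Br-Br: 1 × 186 = 186
    C-C: 2 × 359 = 718
    C-H: 8 × 428 = 3424
    C=C: 1 × 631 = 631
    Σ(broken) = 4959 kJ
  Bonds formed (products):
    C-Br: 2 × 281 = 562
    C-C: 3 × 359 = 1077
    C-H: 8 × 428 = 3424
    Σ(formed) = 5063 kJ
  ΔH_I = 4959 − 5063 = −104 kJ
Reaction II:
  Bonds broken (reactants):
    C-C: 1 × 359 = 359
    C-H: 6 × 428 = 2568
    C=C: 1 × 631 = 631
    H-I: 1 × 303 = 303
    Σ(broken) = 3861 kJ
  Bonds formed (products):
    C-C: 2 × 359 = 718
    C-H: 7 × 428 = 2996
    C-I: 1 × 235 = 235
    Σ(formed) = 3949 kJ
  ΔH_II = 3861 − 3949 = −88 kJ
ΔH_I − ΔH_II = −16 kJ, so reaction I has the more negative ΔH; |ΔH_I − ΔH_II| = 16 kJ.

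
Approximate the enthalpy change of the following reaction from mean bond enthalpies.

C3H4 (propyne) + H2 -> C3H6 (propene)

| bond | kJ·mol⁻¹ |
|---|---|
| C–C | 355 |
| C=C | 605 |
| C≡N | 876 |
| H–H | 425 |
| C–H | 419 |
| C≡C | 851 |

ΔH ≈ −167 kJ

Bonds broken (reactants):
  C≡C: 1 × 851 = 851
  C–C: 1 × 355 = 355
  C–H: 4 × 419 = 1676
  H–H: 1 × 425 = 425
  Σ(broken) = 3307 kJ
Bonds formed (products):
  C–C: 1 × 355 = 355
  C–H: 6 × 419 = 2514
  C=C: 1 × 605 = 605
  Σ(formed) = 3474 kJ
ΔH = Σ(broken) − Σ(formed) = 3307 − 3474 = −167 kJ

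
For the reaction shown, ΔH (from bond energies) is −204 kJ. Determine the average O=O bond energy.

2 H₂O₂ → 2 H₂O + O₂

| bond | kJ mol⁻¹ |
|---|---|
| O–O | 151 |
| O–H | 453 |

Let D be the O=O bond energy.
Σ(broken) = 4×453 + 2×151 = 2114
Σ(formed) = 4×453 + 1×D = 1812 + D
ΔH = Σ(broken) − Σ(formed) = (2114) − (1812 + D) = +302 − D
Setting this equal to −204 kJ gives D = 506 kJ/mol.

D(O=O) ≈ 506 kJ/mol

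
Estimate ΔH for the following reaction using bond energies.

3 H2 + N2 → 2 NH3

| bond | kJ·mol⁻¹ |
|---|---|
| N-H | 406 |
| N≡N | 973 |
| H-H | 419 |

Bonds broken (reactants):
  H-H: 3 × 419 = 1257
  N≡N: 1 × 973 = 973
  Σ(broken) = 2230 kJ
Bonds formed (products):
  N-H: 6 × 406 = 2436
  Σ(formed) = 2436 kJ
ΔH = Σ(broken) − Σ(formed) = 2230 − 2436 = −206 kJ

ΔH ≈ −206 kJ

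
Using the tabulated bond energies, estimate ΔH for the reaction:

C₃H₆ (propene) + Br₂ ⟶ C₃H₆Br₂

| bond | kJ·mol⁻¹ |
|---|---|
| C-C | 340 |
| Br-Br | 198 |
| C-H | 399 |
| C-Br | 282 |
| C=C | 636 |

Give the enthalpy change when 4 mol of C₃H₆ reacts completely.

ΔH = −280 kJ

Bonds broken (reactants):
  Br-Br: 1 × 198 = 198
  C-C: 1 × 340 = 340
  C-H: 6 × 399 = 2394
  C=C: 1 × 636 = 636
  Σ(broken) = 3568 kJ
Bonds formed (products):
  C-Br: 2 × 282 = 564
  C-C: 2 × 340 = 680
  C-H: 6 × 399 = 2394
  Σ(formed) = 3638 kJ
ΔH = Σ(broken) − Σ(formed) = 3568 − 3638 = −70 kJ
For 4× the reaction as written: 4 × (−70) = −280 kJ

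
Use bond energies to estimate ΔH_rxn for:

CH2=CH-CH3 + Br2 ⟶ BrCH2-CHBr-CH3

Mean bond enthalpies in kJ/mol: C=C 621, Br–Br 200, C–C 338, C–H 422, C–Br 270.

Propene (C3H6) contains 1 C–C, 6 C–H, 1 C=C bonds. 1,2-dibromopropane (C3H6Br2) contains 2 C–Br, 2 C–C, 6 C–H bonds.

Bonds broken (reactants):
  Br–Br: 1 × 200 = 200
  C–C: 1 × 338 = 338
  C–H: 6 × 422 = 2532
  C=C: 1 × 621 = 621
  Σ(broken) = 3691 kJ
Bonds formed (products):
  C–Br: 2 × 270 = 540
  C–C: 2 × 338 = 676
  C–H: 6 × 422 = 2532
  Σ(formed) = 3748 kJ
ΔH = Σ(broken) − Σ(formed) = 3691 − 3748 = −57 kJ

ΔH ≈ −57 kJ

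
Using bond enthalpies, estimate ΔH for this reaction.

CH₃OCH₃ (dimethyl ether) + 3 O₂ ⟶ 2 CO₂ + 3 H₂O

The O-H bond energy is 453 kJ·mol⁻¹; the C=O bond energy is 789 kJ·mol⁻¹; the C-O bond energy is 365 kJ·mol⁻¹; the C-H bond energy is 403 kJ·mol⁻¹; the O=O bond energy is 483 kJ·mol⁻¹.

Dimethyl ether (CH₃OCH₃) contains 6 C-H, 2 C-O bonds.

ΔH ≈ −1277 kJ

Bonds broken (reactants):
  C-H: 6 × 403 = 2418
  C-O: 2 × 365 = 730
  O=O: 3 × 483 = 1449
  Σ(broken) = 4597 kJ
Bonds formed (products):
  C=O: 4 × 789 = 3156
  O-H: 6 × 453 = 2718
  Σ(formed) = 5874 kJ
ΔH = Σ(broken) − Σ(formed) = 4597 − 5874 = −1277 kJ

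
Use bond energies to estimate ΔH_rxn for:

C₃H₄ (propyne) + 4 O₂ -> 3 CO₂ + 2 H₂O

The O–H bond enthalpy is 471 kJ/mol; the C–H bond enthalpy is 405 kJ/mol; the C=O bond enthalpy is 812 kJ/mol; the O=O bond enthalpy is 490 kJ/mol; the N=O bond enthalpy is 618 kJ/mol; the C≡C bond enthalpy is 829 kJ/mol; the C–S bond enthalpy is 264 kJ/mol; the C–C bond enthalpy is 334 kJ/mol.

Bonds broken (reactants):
  C≡C: 1 × 829 = 829
  C–C: 1 × 334 = 334
  C–H: 4 × 405 = 1620
  O=O: 4 × 490 = 1960
  Σ(broken) = 4743 kJ
Bonds formed (products):
  C=O: 6 × 812 = 4872
  O–H: 4 × 471 = 1884
  Σ(formed) = 6756 kJ
ΔH = Σ(broken) − Σ(formed) = 4743 − 6756 = −2013 kJ

ΔH ≈ −2013 kJ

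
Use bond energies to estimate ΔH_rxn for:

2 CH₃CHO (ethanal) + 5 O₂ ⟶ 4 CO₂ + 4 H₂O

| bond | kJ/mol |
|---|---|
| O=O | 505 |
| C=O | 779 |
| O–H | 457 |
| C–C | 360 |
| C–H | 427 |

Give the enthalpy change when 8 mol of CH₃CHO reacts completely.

Bonds broken (reactants):
  C–C: 2 × 360 = 720
  C–H: 8 × 427 = 3416
  C=O: 2 × 779 = 1558
  O=O: 5 × 505 = 2525
  Σ(broken) = 8219 kJ
Bonds formed (products):
  C=O: 8 × 779 = 6232
  O–H: 8 × 457 = 3656
  Σ(formed) = 9888 kJ
ΔH = Σ(broken) − Σ(formed) = 8219 − 9888 = −1669 kJ
For 4× the reaction as written: 4 × (−1669) = −6676 kJ

ΔH = −6676 kJ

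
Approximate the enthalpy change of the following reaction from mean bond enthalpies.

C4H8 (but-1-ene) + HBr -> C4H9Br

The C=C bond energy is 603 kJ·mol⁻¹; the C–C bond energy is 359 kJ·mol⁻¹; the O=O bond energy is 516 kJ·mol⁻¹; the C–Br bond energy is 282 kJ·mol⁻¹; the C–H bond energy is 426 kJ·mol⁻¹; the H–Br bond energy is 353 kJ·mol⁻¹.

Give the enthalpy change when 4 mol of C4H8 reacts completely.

Bonds broken (reactants):
  C–C: 2 × 359 = 718
  C–H: 8 × 426 = 3408
  C=C: 1 × 603 = 603
  H–Br: 1 × 353 = 353
  Σ(broken) = 5082 kJ
Bonds formed (products):
  C–Br: 1 × 282 = 282
  C–C: 3 × 359 = 1077
  C–H: 9 × 426 = 3834
  Σ(formed) = 5193 kJ
ΔH = Σ(broken) − Σ(formed) = 5082 − 5193 = −111 kJ
For 4× the reaction as written: 4 × (−111) = −444 kJ

ΔH = −444 kJ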